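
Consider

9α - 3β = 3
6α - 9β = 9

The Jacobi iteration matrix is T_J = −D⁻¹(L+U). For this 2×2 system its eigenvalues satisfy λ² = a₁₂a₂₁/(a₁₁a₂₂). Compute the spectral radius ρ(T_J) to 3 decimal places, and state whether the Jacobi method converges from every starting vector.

0.471

a₁₂a₂₁/(a₁₁a₂₂) = (-3)·(6) / ((9)·(-9)) = 0.222222
ρ = √|0.222222| = √0.222222 = 0.471
ρ < 1, so Jacobi converges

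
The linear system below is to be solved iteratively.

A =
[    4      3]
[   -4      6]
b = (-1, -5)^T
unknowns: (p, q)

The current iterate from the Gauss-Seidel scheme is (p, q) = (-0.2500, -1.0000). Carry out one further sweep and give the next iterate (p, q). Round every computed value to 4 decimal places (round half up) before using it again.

One sweep:
  p = (-1 - (3)·-1.0000) / (4) = 0.5000
  q = (-5 - (-4)·0.5000) / (6) = -0.5000

(0.5000, -0.5000)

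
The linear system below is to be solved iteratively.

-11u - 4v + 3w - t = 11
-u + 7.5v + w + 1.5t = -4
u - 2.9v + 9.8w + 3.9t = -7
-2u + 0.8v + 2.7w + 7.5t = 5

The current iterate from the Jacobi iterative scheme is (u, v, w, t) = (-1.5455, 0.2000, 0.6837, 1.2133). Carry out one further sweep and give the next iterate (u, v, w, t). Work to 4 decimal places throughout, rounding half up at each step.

One sweep:
  u = (11 - (-4)·0.2000 - (3)·0.6837 - (-1)·1.2133) / (-11) = -0.9966
  v = (-4 - (-1)·-1.5455 - (1)·0.6837 - (1.5)·1.2133) / (7.5) = -1.0732
  w = (-7 - (1)·-1.5455 - (-2.9)·0.2000 - (3.9)·1.2133) / (9.8) = -0.9802
  t = (5 - (-2)·-1.5455 - (0.8)·0.2000 - (2.7)·0.6837) / (7.5) = -0.0129

(-0.9966, -1.0732, -0.9802, -0.0129)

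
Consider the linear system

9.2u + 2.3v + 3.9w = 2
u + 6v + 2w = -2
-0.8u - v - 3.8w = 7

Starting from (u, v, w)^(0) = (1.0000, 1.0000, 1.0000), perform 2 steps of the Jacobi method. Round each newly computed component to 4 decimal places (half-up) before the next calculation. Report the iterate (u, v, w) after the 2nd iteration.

(1.4074, 0.5147, -1.5267)

Iteration 1:
  u = (2 - (2.3)·1.0000 - (3.9)·1.0000) / (9.2) = -0.4565
  v = (-2 - (1)·1.0000 - (2)·1.0000) / (6) = -0.8333
  w = (7 - (-0.8)·1.0000 - (-1)·1.0000) / (-3.8) = -2.3158
Iteration 2:
  u = (2 - (2.3)·-0.8333 - (3.9)·-2.3158) / (9.2) = 1.4074
  v = (-2 - (1)·-0.4565 - (2)·-2.3158) / (6) = 0.5147
  w = (7 - (-0.8)·-0.4565 - (-1)·-0.8333) / (-3.8) = -1.5267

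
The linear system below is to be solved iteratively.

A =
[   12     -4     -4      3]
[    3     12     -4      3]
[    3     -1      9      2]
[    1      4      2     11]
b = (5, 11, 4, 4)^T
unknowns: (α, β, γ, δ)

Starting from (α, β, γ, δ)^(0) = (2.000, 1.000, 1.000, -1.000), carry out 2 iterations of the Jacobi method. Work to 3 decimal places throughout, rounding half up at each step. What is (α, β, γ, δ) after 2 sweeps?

(0.878, 0.711, 0.192, -0.141)

Iteration 1:
  α = (5 - (-4)·1.000 - (-4)·1.000 - (3)·-1.000) / (12) = 1.333
  β = (11 - (3)·2.000 - (-4)·1.000 - (3)·-1.000) / (12) = 1.000
  γ = (4 - (3)·2.000 - (-1)·1.000 - (2)·-1.000) / (9) = 0.111
  δ = (4 - (1)·2.000 - (4)·1.000 - (2)·1.000) / (11) = -0.364
Iteration 2:
  α = (5 - (-4)·1.000 - (-4)·0.111 - (3)·-0.364) / (12) = 0.878
  β = (11 - (3)·1.333 - (-4)·0.111 - (3)·-0.364) / (12) = 0.711
  γ = (4 - (3)·1.333 - (-1)·1.000 - (2)·-0.364) / (9) = 0.192
  δ = (4 - (1)·1.333 - (4)·1.000 - (2)·0.111) / (11) = -0.141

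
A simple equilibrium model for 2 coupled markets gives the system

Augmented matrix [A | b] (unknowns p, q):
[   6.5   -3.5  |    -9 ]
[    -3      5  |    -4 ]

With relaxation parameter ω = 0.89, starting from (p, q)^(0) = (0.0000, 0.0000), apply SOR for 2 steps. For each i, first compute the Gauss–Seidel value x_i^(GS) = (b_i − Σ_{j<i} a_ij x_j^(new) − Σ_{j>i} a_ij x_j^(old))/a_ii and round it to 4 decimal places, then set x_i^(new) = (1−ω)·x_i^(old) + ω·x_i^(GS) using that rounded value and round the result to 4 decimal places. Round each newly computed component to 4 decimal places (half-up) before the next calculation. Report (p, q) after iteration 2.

(-2.0245, -1.9438)

Iteration 1:
  p: GS value = (-9 - (-3.5)·0.0000) / (6.5) = -1.3846;  p ← (1−ω)·0.0000 + ω·-1.3846 = -1.2323
  q: GS value = (-4 - (-3)·-1.2323) / (5) = -1.5394;  q ← (1−ω)·0.0000 + ω·-1.5394 = -1.3701
Iteration 2:
  p: GS value = (-9 - (-3.5)·-1.3701) / (6.5) = -2.1224;  p ← (1−ω)·-1.2323 + ω·-2.1224 = -2.0245
  q: GS value = (-4 - (-3)·-2.0245) / (5) = -2.0147;  q ← (1−ω)·-1.3701 + ω·-2.0147 = -1.9438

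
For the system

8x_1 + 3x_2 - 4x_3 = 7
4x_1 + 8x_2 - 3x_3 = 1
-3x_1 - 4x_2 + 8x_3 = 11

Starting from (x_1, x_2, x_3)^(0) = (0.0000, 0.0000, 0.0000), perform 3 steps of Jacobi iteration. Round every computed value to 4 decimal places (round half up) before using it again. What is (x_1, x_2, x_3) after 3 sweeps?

(1.6816, 0.0293, 2.0449)

Iteration 1:
  x_1 = (7 - (3)·0.0000 - (-4)·0.0000) / (8) = 0.8750
  x_2 = (1 - (4)·0.0000 - (-3)·0.0000) / (8) = 0.1250
  x_3 = (11 - (-3)·0.0000 - (-4)·0.0000) / (8) = 1.3750
Iteration 2:
  x_1 = (7 - (3)·0.1250 - (-4)·1.3750) / (8) = 1.5156
  x_2 = (1 - (4)·0.8750 - (-3)·1.3750) / (8) = 0.2031
  x_3 = (11 - (-3)·0.8750 - (-4)·0.1250) / (8) = 1.7656
Iteration 3:
  x_1 = (7 - (3)·0.2031 - (-4)·1.7656) / (8) = 1.6816
  x_2 = (1 - (4)·1.5156 - (-3)·1.7656) / (8) = 0.0293
  x_3 = (11 - (-3)·1.5156 - (-4)·0.2031) / (8) = 2.0449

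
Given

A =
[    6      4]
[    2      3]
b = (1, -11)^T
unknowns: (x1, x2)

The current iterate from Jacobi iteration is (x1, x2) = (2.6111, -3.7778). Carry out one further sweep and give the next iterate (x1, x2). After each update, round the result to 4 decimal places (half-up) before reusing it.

(2.6852, -5.4074)

One sweep:
  x1 = (1 - (4)·-3.7778) / (6) = 2.6852
  x2 = (-11 - (2)·2.6111) / (3) = -5.4074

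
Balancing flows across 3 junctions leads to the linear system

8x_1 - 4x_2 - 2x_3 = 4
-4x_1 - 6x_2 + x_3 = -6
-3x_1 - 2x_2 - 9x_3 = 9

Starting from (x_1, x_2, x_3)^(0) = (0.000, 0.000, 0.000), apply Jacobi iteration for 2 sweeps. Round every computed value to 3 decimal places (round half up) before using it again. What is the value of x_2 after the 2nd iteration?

Iteration 1:
  x_1 = (4 - (-4)·0.000 - (-2)·0.000) / (8) = 0.500
  x_2 = (-6 - (-4)·0.000 - (1)·0.000) / (-6) = 1.000
  x_3 = (9 - (-3)·0.000 - (-2)·0.000) / (-9) = -1.000
Iteration 2:
  x_1 = (4 - (-4)·1.000 - (-2)·-1.000) / (8) = 0.750
  x_2 = (-6 - (-4)·0.500 - (1)·-1.000) / (-6) = 0.500
  x_3 = (9 - (-3)·0.500 - (-2)·1.000) / (-9) = -1.389

0.500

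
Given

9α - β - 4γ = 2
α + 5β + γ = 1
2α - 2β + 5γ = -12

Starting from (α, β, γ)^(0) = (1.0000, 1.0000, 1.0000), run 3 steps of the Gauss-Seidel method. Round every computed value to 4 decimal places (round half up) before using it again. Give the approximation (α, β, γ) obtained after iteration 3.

(-0.3843, 0.5978, -2.0072)

Iteration 1:
  α = (2 - (-1)·1.0000 - (-4)·1.0000) / (9) = 0.7778
  β = (1 - (1)·0.7778 - (1)·1.0000) / (5) = -0.1556
  γ = (-12 - (2)·0.7778 - (-2)·-0.1556) / (5) = -2.7734
Iteration 2:
  α = (2 - (-1)·-0.1556 - (-4)·-2.7734) / (9) = -1.0277
  β = (1 - (1)·-1.0277 - (1)·-2.7734) / (5) = 0.9602
  γ = (-12 - (2)·-1.0277 - (-2)·0.9602) / (5) = -1.6048
Iteration 3:
  α = (2 - (-1)·0.9602 - (-4)·-1.6048) / (9) = -0.3843
  β = (1 - (1)·-0.3843 - (1)·-1.6048) / (5) = 0.5978
  γ = (-12 - (2)·-0.3843 - (-2)·0.5978) / (5) = -2.0072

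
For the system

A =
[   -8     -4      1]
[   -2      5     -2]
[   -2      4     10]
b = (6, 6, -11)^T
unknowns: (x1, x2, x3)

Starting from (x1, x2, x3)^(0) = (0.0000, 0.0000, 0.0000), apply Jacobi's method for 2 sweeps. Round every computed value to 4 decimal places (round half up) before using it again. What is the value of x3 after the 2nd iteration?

Iteration 1:
  x1 = (6 - (-4)·0.0000 - (1)·0.0000) / (-8) = -0.7500
  x2 = (6 - (-2)·0.0000 - (-2)·0.0000) / (5) = 1.2000
  x3 = (-11 - (-2)·0.0000 - (4)·0.0000) / (10) = -1.1000
Iteration 2:
  x1 = (6 - (-4)·1.2000 - (1)·-1.1000) / (-8) = -1.4875
  x2 = (6 - (-2)·-0.7500 - (-2)·-1.1000) / (5) = 0.4600
  x3 = (-11 - (-2)·-0.7500 - (4)·1.2000) / (10) = -1.7300

-1.7300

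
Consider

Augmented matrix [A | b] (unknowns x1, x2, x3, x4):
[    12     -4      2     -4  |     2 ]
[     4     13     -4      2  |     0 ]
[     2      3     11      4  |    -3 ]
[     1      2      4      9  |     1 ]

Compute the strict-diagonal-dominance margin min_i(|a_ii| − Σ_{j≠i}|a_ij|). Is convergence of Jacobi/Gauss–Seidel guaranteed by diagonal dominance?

2

row 1: |12| − (4+2+4) = 2
row 2: |13| − (4+4+2) = 3
row 3: |11| − (2+3+4) = 2
row 4: |9| − (1+2+4) = 2
minimum over rows = 2 → strictly diagonally dominant (convergence guaranteed)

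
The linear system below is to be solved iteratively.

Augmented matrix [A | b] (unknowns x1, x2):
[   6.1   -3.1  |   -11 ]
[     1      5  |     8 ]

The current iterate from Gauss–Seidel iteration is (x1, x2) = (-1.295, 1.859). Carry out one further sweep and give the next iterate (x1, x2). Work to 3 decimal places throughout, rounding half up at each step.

(-0.859, 1.772)

One sweep:
  x1 = (-11 - (-3.1)·1.859) / (6.1) = -0.859
  x2 = (8 - (1)·-0.859) / (5) = 1.772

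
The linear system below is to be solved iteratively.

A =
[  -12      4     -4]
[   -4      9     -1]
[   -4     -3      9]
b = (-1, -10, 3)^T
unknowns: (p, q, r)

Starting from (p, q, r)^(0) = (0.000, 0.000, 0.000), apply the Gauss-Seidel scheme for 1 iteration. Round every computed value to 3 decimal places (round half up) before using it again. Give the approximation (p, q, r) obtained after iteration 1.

Iteration 1:
  p = (-1 - (4)·0.000 - (-4)·0.000) / (-12) = 0.083
  q = (-10 - (-4)·0.083 - (-1)·0.000) / (9) = -1.074
  r = (3 - (-4)·0.083 - (-3)·-1.074) / (9) = 0.012

(0.083, -1.074, 0.012)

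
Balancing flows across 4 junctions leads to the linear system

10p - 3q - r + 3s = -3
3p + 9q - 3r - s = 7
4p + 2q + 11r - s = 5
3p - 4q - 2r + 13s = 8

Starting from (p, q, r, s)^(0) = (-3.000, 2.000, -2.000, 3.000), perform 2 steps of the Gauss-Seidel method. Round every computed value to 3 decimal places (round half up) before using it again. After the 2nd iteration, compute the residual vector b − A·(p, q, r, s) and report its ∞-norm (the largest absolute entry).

Iteration 1:
  p = (-3 - (-3)·2.000 - (-1)·-2.000 - (3)·3.000) / (10) = -0.800
  q = (7 - (3)·-0.800 - (-3)·-2.000 - (-1)·3.000) / (9) = 0.711
  r = (5 - (4)·-0.800 - (2)·0.711 - (-1)·3.000) / (11) = 0.889
  s = (8 - (3)·-0.800 - (-4)·0.711 - (-2)·0.889) / (13) = 1.156
Iteration 2:
  p = (-3 - (-3)·0.711 - (-1)·0.889 - (3)·1.156) / (10) = -0.345
  q = (7 - (3)·-0.345 - (-3)·0.889 - (-1)·1.156) / (9) = 1.318
  r = (5 - (4)·-0.345 - (2)·1.318 - (-1)·1.156) / (11) = 0.445
  s = (8 - (3)·-0.345 - (-4)·1.318 - (-2)·0.445) / (13) = 1.169
Residual b − A·x = (1.342, -1.323, 0.018, 0.000); ∞-norm = 1.342

1.342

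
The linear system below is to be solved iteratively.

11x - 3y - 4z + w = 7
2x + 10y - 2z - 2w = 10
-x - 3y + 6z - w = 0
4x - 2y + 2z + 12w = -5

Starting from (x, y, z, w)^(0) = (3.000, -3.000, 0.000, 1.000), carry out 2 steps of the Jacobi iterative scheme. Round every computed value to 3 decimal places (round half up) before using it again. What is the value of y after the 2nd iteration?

Iteration 1:
  x = (7 - (-3)·-3.000 - (-4)·0.000 - (1)·1.000) / (11) = -0.273
  y = (10 - (2)·3.000 - (-2)·0.000 - (-2)·1.000) / (10) = 0.600
  z = (0 - (-1)·3.000 - (-3)·-3.000 - (-1)·1.000) / (6) = -0.833
  w = (-5 - (4)·3.000 - (-2)·-3.000 - (2)·0.000) / (12) = -1.917
Iteration 2:
  x = (7 - (-3)·0.600 - (-4)·-0.833 - (1)·-1.917) / (11) = 0.671
  y = (10 - (2)·-0.273 - (-2)·-0.833 - (-2)·-1.917) / (10) = 0.505
  z = (0 - (-1)·-0.273 - (-3)·0.600 - (-1)·-1.917) / (6) = -0.065
  w = (-5 - (4)·-0.273 - (-2)·0.600 - (2)·-0.833) / (12) = -0.087

0.505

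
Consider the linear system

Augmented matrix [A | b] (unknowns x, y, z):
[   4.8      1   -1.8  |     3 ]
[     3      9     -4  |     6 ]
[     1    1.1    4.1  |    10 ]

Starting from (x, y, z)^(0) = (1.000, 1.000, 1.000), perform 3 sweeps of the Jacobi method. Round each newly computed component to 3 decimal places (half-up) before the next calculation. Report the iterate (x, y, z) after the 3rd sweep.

Iteration 1:
  x = (3 - (1)·1.000 - (-1.8)·1.000) / (4.8) = 0.792
  y = (6 - (3)·1.000 - (-4)·1.000) / (9) = 0.778
  z = (10 - (1)·1.000 - (1.1)·1.000) / (4.1) = 1.927
Iteration 2:
  x = (3 - (1)·0.778 - (-1.8)·1.927) / (4.8) = 1.186
  y = (6 - (3)·0.792 - (-4)·1.927) / (9) = 1.259
  z = (10 - (1)·0.792 - (1.1)·0.778) / (4.1) = 2.037
Iteration 3:
  x = (3 - (1)·1.259 - (-1.8)·2.037) / (4.8) = 1.127
  y = (6 - (3)·1.186 - (-4)·2.037) / (9) = 1.177
  z = (10 - (1)·1.186 - (1.1)·1.259) / (4.1) = 1.812

(1.127, 1.177, 1.812)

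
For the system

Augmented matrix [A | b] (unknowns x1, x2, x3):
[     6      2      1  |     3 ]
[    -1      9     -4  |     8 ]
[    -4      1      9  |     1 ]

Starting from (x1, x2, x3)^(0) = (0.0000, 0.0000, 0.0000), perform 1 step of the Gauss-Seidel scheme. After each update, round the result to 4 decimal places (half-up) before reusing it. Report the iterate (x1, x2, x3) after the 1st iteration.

(0.5000, 0.9444, 0.2284)

Iteration 1:
  x1 = (3 - (2)·0.0000 - (1)·0.0000) / (6) = 0.5000
  x2 = (8 - (-1)·0.5000 - (-4)·0.0000) / (9) = 0.9444
  x3 = (1 - (-4)·0.5000 - (1)·0.9444) / (9) = 0.2284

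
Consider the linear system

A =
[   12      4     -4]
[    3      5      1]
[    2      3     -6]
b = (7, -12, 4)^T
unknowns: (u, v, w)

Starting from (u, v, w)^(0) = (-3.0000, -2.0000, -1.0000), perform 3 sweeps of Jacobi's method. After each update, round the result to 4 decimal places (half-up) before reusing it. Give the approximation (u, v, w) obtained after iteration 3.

Iteration 1:
  u = (7 - (4)·-2.0000 - (-4)·-1.0000) / (12) = 0.9167
  v = (-12 - (3)·-3.0000 - (1)·-1.0000) / (5) = -0.4000
  w = (4 - (2)·-3.0000 - (3)·-2.0000) / (-6) = -2.6667
Iteration 2:
  u = (7 - (4)·-0.4000 - (-4)·-2.6667) / (12) = -0.1722
  v = (-12 - (3)·0.9167 - (1)·-2.6667) / (5) = -2.4167
  w = (4 - (2)·0.9167 - (3)·-0.4000) / (-6) = -0.5611
Iteration 3:
  u = (7 - (4)·-2.4167 - (-4)·-0.5611) / (12) = 1.2019
  v = (-12 - (3)·-0.1722 - (1)·-0.5611) / (5) = -2.1845
  w = (4 - (2)·-0.1722 - (3)·-2.4167) / (-6) = -1.9324

(1.2019, -2.1845, -1.9324)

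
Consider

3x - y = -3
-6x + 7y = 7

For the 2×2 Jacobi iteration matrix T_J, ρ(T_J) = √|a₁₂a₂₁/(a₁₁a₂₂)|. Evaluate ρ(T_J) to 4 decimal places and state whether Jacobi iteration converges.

0.5345

a₁₂a₂₁/(a₁₁a₂₂) = (-1)·(-6) / ((3)·(7)) = 0.285714
ρ = √|0.285714| = √0.285714 = 0.5345
ρ < 1, so Jacobi converges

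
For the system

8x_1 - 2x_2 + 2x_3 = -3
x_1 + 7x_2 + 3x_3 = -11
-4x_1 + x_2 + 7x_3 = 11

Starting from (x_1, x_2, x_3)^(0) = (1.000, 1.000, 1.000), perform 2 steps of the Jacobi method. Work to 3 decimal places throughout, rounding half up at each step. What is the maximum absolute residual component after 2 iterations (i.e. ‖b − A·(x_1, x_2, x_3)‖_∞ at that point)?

Iteration 1:
  x_1 = (-3 - (-2)·1.000 - (2)·1.000) / (8) = -0.375
  x_2 = (-11 - (1)·1.000 - (3)·1.000) / (7) = -2.143
  x_3 = (11 - (-4)·1.000 - (1)·1.000) / (7) = 2.000
Iteration 2:
  x_1 = (-3 - (-2)·-2.143 - (2)·2.000) / (8) = -1.411
  x_2 = (-11 - (1)·-0.375 - (3)·2.000) / (7) = -2.375
  x_3 = (11 - (-4)·-0.375 - (1)·-2.143) / (7) = 1.663
Residual b − A·x = (0.212, 2.047, -3.910); ∞-norm = 3.910

3.910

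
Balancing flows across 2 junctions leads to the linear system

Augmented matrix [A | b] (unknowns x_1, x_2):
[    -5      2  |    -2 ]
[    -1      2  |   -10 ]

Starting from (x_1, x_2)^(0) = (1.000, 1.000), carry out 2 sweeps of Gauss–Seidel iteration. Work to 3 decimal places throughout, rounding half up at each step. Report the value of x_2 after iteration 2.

Iteration 1:
  x_1 = (-2 - (2)·1.000) / (-5) = 0.800
  x_2 = (-10 - (-1)·0.800) / (2) = -4.600
Iteration 2:
  x_1 = (-2 - (2)·-4.600) / (-5) = -1.440
  x_2 = (-10 - (-1)·-1.440) / (2) = -5.720

-5.720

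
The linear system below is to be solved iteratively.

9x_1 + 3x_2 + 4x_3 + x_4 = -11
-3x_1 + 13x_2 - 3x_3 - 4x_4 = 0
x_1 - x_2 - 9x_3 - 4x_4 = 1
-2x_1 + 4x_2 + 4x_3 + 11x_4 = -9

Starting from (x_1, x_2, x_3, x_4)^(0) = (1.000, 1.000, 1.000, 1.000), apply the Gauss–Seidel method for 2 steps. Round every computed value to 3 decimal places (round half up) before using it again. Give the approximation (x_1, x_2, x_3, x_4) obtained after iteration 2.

Iteration 1:
  x_1 = (-11 - (3)·1.000 - (4)·1.000 - (1)·1.000) / (9) = -2.111
  x_2 = (0 - (-3)·-2.111 - (-3)·1.000 - (-4)·1.000) / (13) = 0.051
  x_3 = (1 - (1)·-2.111 - (-1)·0.051 - (-4)·1.000) / (-9) = -0.796
  x_4 = (-9 - (-2)·-2.111 - (4)·0.051 - (4)·-0.796) / (11) = -0.931
Iteration 2:
  x_1 = (-11 - (3)·0.051 - (4)·-0.796 - (1)·-0.931) / (9) = -0.782
  x_2 = (0 - (-3)·-0.782 - (-3)·-0.796 - (-4)·-0.931) / (13) = -0.651
  x_3 = (1 - (1)·-0.782 - (-1)·-0.651 - (-4)·-0.931) / (-9) = 0.288
  x_4 = (-9 - (-2)·-0.782 - (4)·-0.651 - (4)·0.288) / (11) = -0.828

(-0.782, -0.651, 0.288, -0.828)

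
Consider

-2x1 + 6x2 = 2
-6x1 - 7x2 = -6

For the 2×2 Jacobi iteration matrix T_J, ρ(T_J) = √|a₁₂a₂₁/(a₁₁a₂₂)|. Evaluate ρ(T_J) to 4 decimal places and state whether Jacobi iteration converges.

a₁₂a₂₁/(a₁₁a₂₂) = (6)·(-6) / ((-2)·(-7)) = -2.571429
ρ = √|-2.571429| = √2.571429 = 1.6036
ρ > 1, so Jacobi diverges

1.6036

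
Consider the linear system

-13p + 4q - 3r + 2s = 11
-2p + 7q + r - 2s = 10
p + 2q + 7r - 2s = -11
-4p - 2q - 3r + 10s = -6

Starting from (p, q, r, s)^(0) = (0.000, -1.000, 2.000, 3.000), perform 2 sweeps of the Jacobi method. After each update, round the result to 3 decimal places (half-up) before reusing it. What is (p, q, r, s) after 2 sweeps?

Iteration 1:
  p = (11 - (4)·-1.000 - (-3)·2.000 - (2)·3.000) / (-13) = -1.154
  q = (10 - (-2)·0.000 - (1)·2.000 - (-2)·3.000) / (7) = 2.000
  r = (-11 - (1)·0.000 - (2)·-1.000 - (-2)·3.000) / (7) = -0.429
  s = (-6 - (-4)·0.000 - (-2)·-1.000 - (-3)·2.000) / (10) = -0.200
Iteration 2:
  p = (11 - (4)·2.000 - (-3)·-0.429 - (2)·-0.200) / (-13) = -0.163
  q = (10 - (-2)·-1.154 - (1)·-0.429 - (-2)·-0.200) / (7) = 1.103
  r = (-11 - (1)·-1.154 - (2)·2.000 - (-2)·-0.200) / (7) = -2.035
  s = (-6 - (-4)·-1.154 - (-2)·2.000 - (-3)·-0.429) / (10) = -0.790

(-0.163, 1.103, -2.035, -0.790)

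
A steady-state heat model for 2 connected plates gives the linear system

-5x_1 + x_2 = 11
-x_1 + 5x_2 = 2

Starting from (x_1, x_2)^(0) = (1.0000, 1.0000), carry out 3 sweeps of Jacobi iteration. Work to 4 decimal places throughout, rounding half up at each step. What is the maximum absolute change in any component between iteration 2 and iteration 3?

0.1200

Iteration 1:
  x_1 = (11 - (1)·1.0000) / (-5) = -2.0000
  x_2 = (2 - (-1)·1.0000) / (5) = 0.6000
Iteration 2:
  x_1 = (11 - (1)·0.6000) / (-5) = -2.0800
  x_2 = (2 - (-1)·-2.0000) / (5) = 0.0000
Iteration 3:
  x_1 = (11 - (1)·0.0000) / (-5) = -2.2000
  x_2 = (2 - (-1)·-2.0800) / (5) = -0.0160
Change: (-0.1200, -0.0160) → max |·| = 0.1200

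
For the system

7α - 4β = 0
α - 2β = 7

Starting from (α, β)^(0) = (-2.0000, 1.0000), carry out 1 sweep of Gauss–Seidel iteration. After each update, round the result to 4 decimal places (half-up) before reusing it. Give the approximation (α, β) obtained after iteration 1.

Iteration 1:
  α = (0 - (-4)·1.0000) / (7) = 0.5714
  β = (7 - (1)·0.5714) / (-2) = -3.2143

(0.5714, -3.2143)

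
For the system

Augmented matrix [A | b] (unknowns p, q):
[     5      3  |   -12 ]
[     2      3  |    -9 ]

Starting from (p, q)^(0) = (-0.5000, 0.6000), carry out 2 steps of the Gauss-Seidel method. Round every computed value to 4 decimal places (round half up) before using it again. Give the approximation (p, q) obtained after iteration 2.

(-1.7040, -1.8640)

Iteration 1:
  p = (-12 - (3)·0.6000) / (5) = -2.7600
  q = (-9 - (2)·-2.7600) / (3) = -1.1600
Iteration 2:
  p = (-12 - (3)·-1.1600) / (5) = -1.7040
  q = (-9 - (2)·-1.7040) / (3) = -1.8640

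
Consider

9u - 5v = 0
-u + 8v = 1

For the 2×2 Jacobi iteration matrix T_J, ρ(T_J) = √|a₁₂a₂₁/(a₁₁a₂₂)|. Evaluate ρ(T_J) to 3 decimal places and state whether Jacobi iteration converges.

0.264

a₁₂a₂₁/(a₁₁a₂₂) = (-5)·(-1) / ((9)·(8)) = 0.069444
ρ = √|0.069444| = √0.069444 = 0.264
ρ < 1, so Jacobi converges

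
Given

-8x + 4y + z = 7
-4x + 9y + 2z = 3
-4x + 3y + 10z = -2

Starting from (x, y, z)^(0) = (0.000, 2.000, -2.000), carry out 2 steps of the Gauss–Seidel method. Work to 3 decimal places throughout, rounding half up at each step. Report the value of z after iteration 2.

Iteration 1:
  x = (7 - (4)·2.000 - (1)·-2.000) / (-8) = -0.125
  y = (3 - (-4)·-0.125 - (2)·-2.000) / (9) = 0.722
  z = (-2 - (-4)·-0.125 - (3)·0.722) / (10) = -0.467
Iteration 2:
  x = (7 - (4)·0.722 - (1)·-0.467) / (-8) = -0.572
  y = (3 - (-4)·-0.572 - (2)·-0.467) / (9) = 0.183
  z = (-2 - (-4)·-0.572 - (3)·0.183) / (10) = -0.484

-0.484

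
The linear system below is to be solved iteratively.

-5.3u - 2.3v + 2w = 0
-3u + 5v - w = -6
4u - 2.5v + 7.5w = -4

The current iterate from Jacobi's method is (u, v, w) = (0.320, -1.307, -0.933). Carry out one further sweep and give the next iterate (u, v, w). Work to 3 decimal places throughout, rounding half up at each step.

One sweep:
  u = (0 - (-2.3)·-1.307 - (2)·-0.933) / (-5.3) = 0.215
  v = (-6 - (-3)·0.320 - (-1)·-0.933) / (5) = -1.195
  w = (-4 - (4)·0.320 - (-2.5)·-1.307) / (7.5) = -1.140

(0.215, -1.195, -1.140)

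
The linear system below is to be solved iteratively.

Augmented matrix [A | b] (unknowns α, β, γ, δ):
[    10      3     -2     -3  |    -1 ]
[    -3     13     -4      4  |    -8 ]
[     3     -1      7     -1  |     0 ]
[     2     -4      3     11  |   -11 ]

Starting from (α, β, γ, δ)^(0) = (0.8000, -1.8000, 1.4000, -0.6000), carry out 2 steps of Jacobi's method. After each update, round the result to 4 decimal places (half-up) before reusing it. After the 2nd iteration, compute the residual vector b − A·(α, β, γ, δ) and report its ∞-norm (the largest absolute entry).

Iteration 1:
  α = (-1 - (3)·-1.8000 - (-2)·1.4000 - (-3)·-0.6000) / (10) = 0.5400
  β = (-8 - (-3)·0.8000 - (-4)·1.4000 - (4)·-0.6000) / (13) = 0.1846
  γ = (0 - (3)·0.8000 - (-1)·-1.8000 - (-1)·-0.6000) / (7) = -0.6857
  δ = (-11 - (2)·0.8000 - (-4)·-1.8000 - (3)·1.4000) / (11) = -2.1818
Iteration 2:
  α = (-1 - (3)·0.1846 - (-2)·-0.6857 - (-3)·-2.1818) / (10) = -0.9471
  β = (-8 - (-3)·0.5400 - (-4)·-0.6857 - (4)·-2.1818) / (13) = -0.0304
  γ = (0 - (3)·0.5400 - (-1)·0.1846 - (-1)·-2.1818) / (7) = -0.5167
  δ = (-11 - (2)·0.5400 - (-4)·0.1846 - (3)·-0.6857) / (11) = -0.8440
Residual b − A·x = (4.9968, -9.1369, 5.5838, 1.6067); ∞-norm = 9.1369

9.1369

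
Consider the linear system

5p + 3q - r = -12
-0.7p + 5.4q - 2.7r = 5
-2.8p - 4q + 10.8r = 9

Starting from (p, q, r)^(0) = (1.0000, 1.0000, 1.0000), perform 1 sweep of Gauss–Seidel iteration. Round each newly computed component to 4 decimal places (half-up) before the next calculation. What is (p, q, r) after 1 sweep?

Iteration 1:
  p = (-12 - (3)·1.0000 - (-1)·1.0000) / (5) = -2.8000
  q = (5 - (-0.7)·-2.8000 - (-2.7)·1.0000) / (5.4) = 1.0630
  r = (9 - (-2.8)·-2.8000 - (-4)·1.0630) / (10.8) = 0.5011

(-2.8000, 1.0630, 0.5011)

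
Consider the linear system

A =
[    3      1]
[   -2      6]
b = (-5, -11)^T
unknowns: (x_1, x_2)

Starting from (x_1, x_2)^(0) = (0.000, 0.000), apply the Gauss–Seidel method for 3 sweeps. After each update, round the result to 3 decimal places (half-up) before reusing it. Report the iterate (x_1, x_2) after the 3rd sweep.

(-0.959, -2.153)

Iteration 1:
  x_1 = (-5 - (1)·0.000) / (3) = -1.667
  x_2 = (-11 - (-2)·-1.667) / (6) = -2.389
Iteration 2:
  x_1 = (-5 - (1)·-2.389) / (3) = -0.870
  x_2 = (-11 - (-2)·-0.870) / (6) = -2.123
Iteration 3:
  x_1 = (-5 - (1)·-2.123) / (3) = -0.959
  x_2 = (-11 - (-2)·-0.959) / (6) = -2.153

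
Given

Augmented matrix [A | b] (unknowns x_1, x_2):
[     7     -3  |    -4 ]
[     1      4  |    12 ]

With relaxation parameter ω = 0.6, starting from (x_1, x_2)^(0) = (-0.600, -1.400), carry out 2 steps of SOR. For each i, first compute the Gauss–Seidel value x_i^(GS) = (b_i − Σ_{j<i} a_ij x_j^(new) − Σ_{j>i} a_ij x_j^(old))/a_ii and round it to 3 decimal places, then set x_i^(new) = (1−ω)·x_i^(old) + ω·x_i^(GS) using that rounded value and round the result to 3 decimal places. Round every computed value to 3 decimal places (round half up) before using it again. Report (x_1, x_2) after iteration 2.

(-0.365, 2.407)

Iteration 1:
  x_1: GS value = (-4 - (-3)·-1.400) / (7) = -1.171;  x_1 ← (1−ω)·-0.600 + ω·-1.171 = -0.943
  x_2: GS value = (12 - (1)·-0.943) / (4) = 3.236;  x_2 ← (1−ω)·-1.400 + ω·3.236 = 1.382
Iteration 2:
  x_1: GS value = (-4 - (-3)·1.382) / (7) = 0.021;  x_1 ← (1−ω)·-0.943 + ω·0.021 = -0.365
  x_2: GS value = (12 - (1)·-0.365) / (4) = 3.091;  x_2 ← (1−ω)·1.382 + ω·3.091 = 2.407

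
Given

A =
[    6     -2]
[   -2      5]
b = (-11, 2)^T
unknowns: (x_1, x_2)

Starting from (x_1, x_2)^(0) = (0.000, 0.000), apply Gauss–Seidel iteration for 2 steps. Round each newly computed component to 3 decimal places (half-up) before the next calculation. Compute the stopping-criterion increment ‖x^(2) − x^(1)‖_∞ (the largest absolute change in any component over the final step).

Iteration 1:
  x_1 = (-11 - (-2)·0.000) / (6) = -1.833
  x_2 = (2 - (-2)·-1.833) / (5) = -0.333
Iteration 2:
  x_1 = (-11 - (-2)·-0.333) / (6) = -1.944
  x_2 = (2 - (-2)·-1.944) / (5) = -0.378
Change: (-0.111, -0.045) → max |·| = 0.111

0.111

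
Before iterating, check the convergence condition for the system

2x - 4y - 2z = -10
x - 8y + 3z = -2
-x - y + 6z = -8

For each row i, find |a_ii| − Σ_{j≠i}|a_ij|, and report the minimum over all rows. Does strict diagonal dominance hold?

row 1: |2| − (4+2) = -4
row 2: |-8| − (1+3) = 4
row 3: |6| − (1+1) = 4
minimum over rows = -4 → not strictly diagonally dominant

-4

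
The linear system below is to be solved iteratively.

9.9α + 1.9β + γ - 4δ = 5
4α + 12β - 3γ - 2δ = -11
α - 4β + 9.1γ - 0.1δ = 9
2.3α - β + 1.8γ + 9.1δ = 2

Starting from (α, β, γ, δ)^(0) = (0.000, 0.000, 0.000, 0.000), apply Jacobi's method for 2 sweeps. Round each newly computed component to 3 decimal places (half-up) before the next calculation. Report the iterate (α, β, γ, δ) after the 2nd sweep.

Iteration 1:
  α = (5 - (1.9)·0.000 - (1)·0.000 - (-4)·0.000) / (9.9) = 0.505
  β = (-11 - (4)·0.000 - (-3)·0.000 - (-2)·0.000) / (12) = -0.917
  γ = (9 - (1)·0.000 - (-4)·0.000 - (-0.1)·0.000) / (9.1) = 0.989
  δ = (2 - (2.3)·0.000 - (-1)·0.000 - (1.8)·0.000) / (9.1) = 0.220
Iteration 2:
  α = (5 - (1.9)·-0.917 - (1)·0.989 - (-4)·0.220) / (9.9) = 0.670
  β = (-11 - (4)·0.505 - (-3)·0.989 - (-2)·0.220) / (12) = -0.801
  γ = (9 - (1)·0.505 - (-4)·-0.917 - (-0.1)·0.220) / (9.1) = 0.533
  δ = (2 - (2.3)·0.505 - (-1)·-0.917 - (1.8)·0.989) / (9.1) = -0.204

(0.670, -0.801, 0.533, -0.204)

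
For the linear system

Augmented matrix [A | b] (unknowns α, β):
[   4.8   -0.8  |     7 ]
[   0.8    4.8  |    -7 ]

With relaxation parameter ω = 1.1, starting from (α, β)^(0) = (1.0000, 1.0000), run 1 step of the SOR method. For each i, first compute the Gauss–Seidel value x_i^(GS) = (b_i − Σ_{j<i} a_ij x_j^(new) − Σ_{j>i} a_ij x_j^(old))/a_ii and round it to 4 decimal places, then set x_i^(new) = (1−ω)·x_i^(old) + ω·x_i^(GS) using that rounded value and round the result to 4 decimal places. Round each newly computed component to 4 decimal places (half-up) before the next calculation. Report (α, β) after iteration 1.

(1.6875, -2.0136)

Iteration 1:
  α: GS value = (7 - (-0.8)·1.0000) / (4.8) = 1.6250;  α ← (1−ω)·1.0000 + ω·1.6250 = 1.6875
  β: GS value = (-7 - (0.8)·1.6875) / (4.8) = -1.7396;  β ← (1−ω)·1.0000 + ω·-1.7396 = -2.0136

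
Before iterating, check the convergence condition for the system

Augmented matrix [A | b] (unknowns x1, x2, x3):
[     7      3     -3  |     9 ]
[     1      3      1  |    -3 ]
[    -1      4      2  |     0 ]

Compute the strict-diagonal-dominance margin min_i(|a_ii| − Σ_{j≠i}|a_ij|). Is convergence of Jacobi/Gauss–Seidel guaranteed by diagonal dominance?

-3

row 1: |7| − (3+3) = 1
row 2: |3| − (1+1) = 1
row 3: |2| − (1+4) = -3
minimum over rows = -3 → not strictly diagonally dominant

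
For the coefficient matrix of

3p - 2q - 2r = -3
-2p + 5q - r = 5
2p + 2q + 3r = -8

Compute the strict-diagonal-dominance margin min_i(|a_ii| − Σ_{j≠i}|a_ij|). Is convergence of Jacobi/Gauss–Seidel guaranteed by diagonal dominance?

row 1: |3| − (2+2) = -1
row 2: |5| − (2+1) = 2
row 3: |3| − (2+2) = -1
minimum over rows = -1 → not strictly diagonally dominant

-1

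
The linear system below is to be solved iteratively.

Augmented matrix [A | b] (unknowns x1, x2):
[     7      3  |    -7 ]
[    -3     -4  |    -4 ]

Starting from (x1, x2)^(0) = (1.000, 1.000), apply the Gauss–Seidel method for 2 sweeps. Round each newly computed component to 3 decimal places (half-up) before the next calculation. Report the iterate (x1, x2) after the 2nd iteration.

Iteration 1:
  x1 = (-7 - (3)·1.000) / (7) = -1.429
  x2 = (-4 - (-3)·-1.429) / (-4) = 2.072
Iteration 2:
  x1 = (-7 - (3)·2.072) / (7) = -1.888
  x2 = (-4 - (-3)·-1.888) / (-4) = 2.416

(-1.888, 2.416)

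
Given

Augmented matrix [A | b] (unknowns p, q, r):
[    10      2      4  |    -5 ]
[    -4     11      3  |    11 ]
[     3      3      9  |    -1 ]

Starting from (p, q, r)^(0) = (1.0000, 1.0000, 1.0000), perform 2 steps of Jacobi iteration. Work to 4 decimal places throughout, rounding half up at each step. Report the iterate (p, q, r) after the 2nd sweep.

Iteration 1:
  p = (-5 - (2)·1.0000 - (4)·1.0000) / (10) = -1.1000
  q = (11 - (-4)·1.0000 - (3)·1.0000) / (11) = 1.0909
  r = (-1 - (3)·1.0000 - (3)·1.0000) / (9) = -0.7778
Iteration 2:
  p = (-5 - (2)·1.0909 - (4)·-0.7778) / (10) = -0.4071
  q = (11 - (-4)·-1.1000 - (3)·-0.7778) / (11) = 0.8121
  r = (-1 - (3)·-1.1000 - (3)·1.0909) / (9) = -0.1081

(-0.4071, 0.8121, -0.1081)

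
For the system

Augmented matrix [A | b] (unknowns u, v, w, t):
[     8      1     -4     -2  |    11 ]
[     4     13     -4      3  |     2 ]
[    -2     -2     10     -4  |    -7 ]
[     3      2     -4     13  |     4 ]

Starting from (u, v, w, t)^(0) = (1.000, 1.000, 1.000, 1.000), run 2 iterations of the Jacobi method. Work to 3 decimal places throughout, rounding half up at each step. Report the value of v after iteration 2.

Iteration 1:
  u = (11 - (1)·1.000 - (-4)·1.000 - (-2)·1.000) / (8) = 2.000
  v = (2 - (4)·1.000 - (-4)·1.000 - (3)·1.000) / (13) = -0.077
  w = (-7 - (-2)·1.000 - (-2)·1.000 - (-4)·1.000) / (10) = 0.100
  t = (4 - (3)·1.000 - (2)·1.000 - (-4)·1.000) / (13) = 0.231
Iteration 2:
  u = (11 - (1)·-0.077 - (-4)·0.100 - (-2)·0.231) / (8) = 1.492
  v = (2 - (4)·2.000 - (-4)·0.100 - (3)·0.231) / (13) = -0.484
  w = (-7 - (-2)·2.000 - (-2)·-0.077 - (-4)·0.231) / (10) = -0.223
  t = (4 - (3)·2.000 - (2)·-0.077 - (-4)·0.100) / (13) = -0.111

-0.484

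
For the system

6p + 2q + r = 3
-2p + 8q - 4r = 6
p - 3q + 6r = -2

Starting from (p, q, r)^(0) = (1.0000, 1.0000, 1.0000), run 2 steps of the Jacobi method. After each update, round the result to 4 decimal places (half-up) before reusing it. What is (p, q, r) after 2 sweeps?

(0.0000, 0.7500, 0.4167)

Iteration 1:
  p = (3 - (2)·1.0000 - (1)·1.0000) / (6) = 0.0000
  q = (6 - (-2)·1.0000 - (-4)·1.0000) / (8) = 1.5000
  r = (-2 - (1)·1.0000 - (-3)·1.0000) / (6) = 0.0000
Iteration 2:
  p = (3 - (2)·1.5000 - (1)·0.0000) / (6) = 0.0000
  q = (6 - (-2)·0.0000 - (-4)·0.0000) / (8) = 0.7500
  r = (-2 - (1)·0.0000 - (-3)·1.5000) / (6) = 0.4167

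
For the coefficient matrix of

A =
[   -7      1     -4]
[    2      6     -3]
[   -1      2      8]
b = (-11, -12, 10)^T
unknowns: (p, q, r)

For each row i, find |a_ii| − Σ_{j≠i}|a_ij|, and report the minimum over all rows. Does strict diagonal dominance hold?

1

row 1: |-7| − (1+4) = 2
row 2: |6| − (2+3) = 1
row 3: |8| − (1+2) = 5
minimum over rows = 1 → strictly diagonally dominant (convergence guaranteed)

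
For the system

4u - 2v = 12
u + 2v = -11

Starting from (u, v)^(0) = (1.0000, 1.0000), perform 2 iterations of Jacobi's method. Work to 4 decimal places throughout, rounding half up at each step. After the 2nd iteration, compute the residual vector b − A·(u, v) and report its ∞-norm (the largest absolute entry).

Iteration 1:
  u = (12 - (-2)·1.0000) / (4) = 3.5000
  v = (-11 - (1)·1.0000) / (2) = -6.0000
Iteration 2:
  u = (12 - (-2)·-6.0000) / (4) = 0.0000
  v = (-11 - (1)·3.5000) / (2) = -7.2500
Residual b − A·x = (-2.5000, 3.5000); ∞-norm = 3.5000

3.5000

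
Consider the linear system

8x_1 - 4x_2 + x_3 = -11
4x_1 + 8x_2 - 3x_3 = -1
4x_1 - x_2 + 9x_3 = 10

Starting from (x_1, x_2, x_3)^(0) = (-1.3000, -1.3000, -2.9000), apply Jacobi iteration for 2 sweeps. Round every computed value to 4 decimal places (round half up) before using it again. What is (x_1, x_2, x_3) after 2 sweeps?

(-1.8493, 1.2854, 1.7875)

Iteration 1:
  x_1 = (-11 - (-4)·-1.3000 - (1)·-2.9000) / (8) = -1.6625
  x_2 = (-1 - (4)·-1.3000 - (-3)·-2.9000) / (8) = -0.5625
  x_3 = (10 - (4)·-1.3000 - (-1)·-1.3000) / (9) = 1.5444
Iteration 2:
  x_1 = (-11 - (-4)·-0.5625 - (1)·1.5444) / (8) = -1.8493
  x_2 = (-1 - (4)·-1.6625 - (-3)·1.5444) / (8) = 1.2854
  x_3 = (10 - (4)·-1.6625 - (-1)·-0.5625) / (9) = 1.7875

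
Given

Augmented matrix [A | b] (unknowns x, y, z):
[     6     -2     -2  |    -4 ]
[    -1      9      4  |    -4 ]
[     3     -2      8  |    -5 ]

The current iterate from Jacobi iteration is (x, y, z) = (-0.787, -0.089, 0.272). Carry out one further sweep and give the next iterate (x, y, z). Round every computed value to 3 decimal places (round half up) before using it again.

(-0.606, -0.653, -0.352)

One sweep:
  x = (-4 - (-2)·-0.089 - (-2)·0.272) / (6) = -0.606
  y = (-4 - (-1)·-0.787 - (4)·0.272) / (9) = -0.653
  z = (-5 - (3)·-0.787 - (-2)·-0.089) / (8) = -0.352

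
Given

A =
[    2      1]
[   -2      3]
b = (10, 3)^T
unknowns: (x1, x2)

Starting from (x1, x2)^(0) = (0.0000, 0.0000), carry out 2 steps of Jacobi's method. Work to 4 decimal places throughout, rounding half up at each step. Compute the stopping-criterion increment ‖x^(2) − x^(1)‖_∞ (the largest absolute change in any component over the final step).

3.3333

Iteration 1:
  x1 = (10 - (1)·0.0000) / (2) = 5.0000
  x2 = (3 - (-2)·0.0000) / (3) = 1.0000
Iteration 2:
  x1 = (10 - (1)·1.0000) / (2) = 4.5000
  x2 = (3 - (-2)·5.0000) / (3) = 4.3333
Change: (-0.5000, 3.3333) → max |·| = 3.3333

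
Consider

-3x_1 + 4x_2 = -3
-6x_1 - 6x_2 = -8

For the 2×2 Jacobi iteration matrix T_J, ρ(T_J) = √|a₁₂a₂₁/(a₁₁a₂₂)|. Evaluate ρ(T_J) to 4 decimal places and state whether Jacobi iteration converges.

1.1547

a₁₂a₂₁/(a₁₁a₂₂) = (4)·(-6) / ((-3)·(-6)) = -1.333333
ρ = √|-1.333333| = √1.333333 = 1.1547
ρ > 1, so Jacobi diverges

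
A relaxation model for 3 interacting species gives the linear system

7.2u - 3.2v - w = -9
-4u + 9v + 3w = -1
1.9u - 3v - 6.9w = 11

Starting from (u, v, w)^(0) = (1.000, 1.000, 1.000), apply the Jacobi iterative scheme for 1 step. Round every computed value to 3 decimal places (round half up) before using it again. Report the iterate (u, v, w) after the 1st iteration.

Iteration 1:
  u = (-9 - (-3.2)·1.000 - (-1)·1.000) / (7.2) = -0.667
  v = (-1 - (-4)·1.000 - (3)·1.000) / (9) = 0.000
  w = (11 - (1.9)·1.000 - (-3)·1.000) / (-6.9) = -1.754

(-0.667, 0.000, -1.754)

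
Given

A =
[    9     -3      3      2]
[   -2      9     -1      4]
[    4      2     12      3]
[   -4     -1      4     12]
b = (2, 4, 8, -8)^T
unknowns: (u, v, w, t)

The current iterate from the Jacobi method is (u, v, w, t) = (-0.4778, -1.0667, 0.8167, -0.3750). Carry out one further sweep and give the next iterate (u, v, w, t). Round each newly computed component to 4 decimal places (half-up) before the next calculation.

One sweep:
  u = (2 - (-3)·-1.0667 - (3)·0.8167 - (2)·-0.3750) / (9) = -0.3222
  v = (4 - (-2)·-0.4778 - (-1)·0.8167 - (4)·-0.3750) / (9) = 0.5957
  w = (8 - (4)·-0.4778 - (2)·-1.0667 - (3)·-0.3750) / (12) = 1.0975
  t = (-8 - (-4)·-0.4778 - (-1)·-1.0667 - (4)·0.8167) / (12) = -1.1871

(-0.3222, 0.5957, 1.0975, -1.1871)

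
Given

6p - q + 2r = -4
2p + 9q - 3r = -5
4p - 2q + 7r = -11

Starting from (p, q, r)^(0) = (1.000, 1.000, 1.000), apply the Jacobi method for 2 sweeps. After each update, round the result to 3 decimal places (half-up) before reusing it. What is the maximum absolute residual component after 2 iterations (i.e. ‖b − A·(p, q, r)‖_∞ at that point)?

Iteration 1:
  p = (-4 - (-1)·1.000 - (2)·1.000) / (6) = -0.833
  q = (-5 - (2)·1.000 - (-3)·1.000) / (9) = -0.444
  r = (-11 - (4)·1.000 - (-2)·1.000) / (7) = -1.857
Iteration 2:
  p = (-4 - (-1)·-0.444 - (2)·-1.857) / (6) = -0.122
  q = (-5 - (2)·-0.833 - (-3)·-1.857) / (9) = -0.989
  r = (-11 - (4)·-0.833 - (-2)·-0.444) / (7) = -1.222
Residual b − A·x = (-1.813, 0.479, -3.936); ∞-norm = 3.936

3.936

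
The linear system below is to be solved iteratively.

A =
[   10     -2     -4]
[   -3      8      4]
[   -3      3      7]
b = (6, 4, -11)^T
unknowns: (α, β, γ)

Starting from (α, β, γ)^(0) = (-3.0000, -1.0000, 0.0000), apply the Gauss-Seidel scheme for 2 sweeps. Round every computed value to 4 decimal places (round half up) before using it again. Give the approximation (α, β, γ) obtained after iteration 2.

Iteration 1:
  α = (6 - (-2)·-1.0000 - (-4)·0.0000) / (10) = 0.4000
  β = (4 - (-3)·0.4000 - (4)·0.0000) / (8) = 0.6500
  γ = (-11 - (-3)·0.4000 - (3)·0.6500) / (7) = -1.6786
Iteration 2:
  α = (6 - (-2)·0.6500 - (-4)·-1.6786) / (10) = 0.0586
  β = (4 - (-3)·0.0586 - (4)·-1.6786) / (8) = 1.3613
  γ = (-11 - (-3)·0.0586 - (3)·1.3613) / (7) = -2.1297

(0.0586, 1.3613, -2.1297)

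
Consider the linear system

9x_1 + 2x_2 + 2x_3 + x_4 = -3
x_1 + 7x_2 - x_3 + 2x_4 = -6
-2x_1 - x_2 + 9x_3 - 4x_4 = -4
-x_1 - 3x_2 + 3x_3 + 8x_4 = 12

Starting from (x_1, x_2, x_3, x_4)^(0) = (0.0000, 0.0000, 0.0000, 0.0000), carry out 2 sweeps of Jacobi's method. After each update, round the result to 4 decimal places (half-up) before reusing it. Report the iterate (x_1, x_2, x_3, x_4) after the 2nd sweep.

Iteration 1:
  x_1 = (-3 - (2)·0.0000 - (2)·0.0000 - (1)·0.0000) / (9) = -0.3333
  x_2 = (-6 - (1)·0.0000 - (-1)·0.0000 - (2)·0.0000) / (7) = -0.8571
  x_3 = (-4 - (-2)·0.0000 - (-1)·0.0000 - (-4)·0.0000) / (9) = -0.4444
  x_4 = (12 - (-1)·0.0000 - (-3)·0.0000 - (3)·0.0000) / (8) = 1.5000
Iteration 2:
  x_1 = (-3 - (2)·-0.8571 - (2)·-0.4444 - (1)·1.5000) / (9) = -0.2108
  x_2 = (-6 - (1)·-0.3333 - (-1)·-0.4444 - (2)·1.5000) / (7) = -1.3016
  x_3 = (-4 - (-2)·-0.3333 - (-1)·-0.8571 - (-4)·1.5000) / (9) = 0.0529
  x_4 = (12 - (-1)·-0.3333 - (-3)·-0.8571 - (3)·-0.4444) / (8) = 1.3036

(-0.2108, -1.3016, 0.0529, 1.3036)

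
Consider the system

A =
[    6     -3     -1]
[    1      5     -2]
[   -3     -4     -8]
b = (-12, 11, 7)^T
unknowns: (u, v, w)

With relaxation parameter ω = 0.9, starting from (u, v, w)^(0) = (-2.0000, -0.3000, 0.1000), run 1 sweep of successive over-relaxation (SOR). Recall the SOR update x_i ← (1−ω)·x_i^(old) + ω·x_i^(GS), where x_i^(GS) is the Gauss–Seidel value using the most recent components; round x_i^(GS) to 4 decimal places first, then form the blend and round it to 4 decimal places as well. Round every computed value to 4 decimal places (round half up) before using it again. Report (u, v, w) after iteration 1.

(-2.1200, 2.3676, -1.1274)

Iteration 1:
  u: GS value = (-12 - (-3)·-0.3000 - (-1)·0.1000) / (6) = -2.1333;  u ← (1−ω)·-2.0000 + ω·-2.1333 = -2.1200
  v: GS value = (11 - (1)·-2.1200 - (-2)·0.1000) / (5) = 2.6640;  v ← (1−ω)·-0.3000 + ω·2.6640 = 2.3676
  w: GS value = (7 - (-3)·-2.1200 - (-4)·2.3676) / (-8) = -1.2638;  w ← (1−ω)·0.1000 + ω·-1.2638 = -1.1274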